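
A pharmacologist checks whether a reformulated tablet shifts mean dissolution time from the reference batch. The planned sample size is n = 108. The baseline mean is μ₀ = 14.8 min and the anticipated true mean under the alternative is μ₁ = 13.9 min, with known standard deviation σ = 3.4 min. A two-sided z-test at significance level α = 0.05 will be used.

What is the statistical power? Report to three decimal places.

Standardized effect: d = |μ₁ − μ₀| / σ = |13.9 − 14.8| / 3.4 = 0.2647
Noncentrality parameter: δ = d·√n = 0.2647 × √108 = 2.7509
Two-sided α = 0.05 → critical value z_{0.025} = 1.960.
Power = Φ(δ − 1.960) + Φ(−δ − 1.960) = Φ(0.791) + Φ(-4.711) = 0.7855 + 0.0000 = 0.7855.

Power ≈ 0.786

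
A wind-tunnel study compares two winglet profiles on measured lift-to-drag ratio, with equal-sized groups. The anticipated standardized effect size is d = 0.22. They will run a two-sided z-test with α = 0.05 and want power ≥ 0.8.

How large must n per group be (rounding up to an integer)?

n = 325 per group

For power 0.8 need Φ(δ − z_{0.025}) = 0.8, so δ = z_{0.025} + z_{0.20} = 1.960 + 0.842 = 2.802.
(For δ > 0 the lower-tail rejection region contributes negligibly to power, so the one-term inversion is standard.)
δ = d·√(n/2) ⇒ n = 2(δ/d)² = 2 × (2.802 / 0.22)² = 324.33.
Round up to the next whole unit.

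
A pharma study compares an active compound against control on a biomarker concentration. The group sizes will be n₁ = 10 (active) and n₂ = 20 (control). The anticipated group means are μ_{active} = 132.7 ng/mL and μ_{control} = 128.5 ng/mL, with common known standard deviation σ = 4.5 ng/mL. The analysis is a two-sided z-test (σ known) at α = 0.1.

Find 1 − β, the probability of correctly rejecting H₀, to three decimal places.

Power ≈ 0.778

Standardized effect: d = |μ_{active} − μ_{control}| / σ = |132.7 − 128.5| / 4.5 = 0.9333
Noncentrality parameter: δ = d / √(1/n₁ + 1/n₂) = 0.9333 / √(1/10 + 1/20) = 2.4099
Two-sided α = 0.1 → critical value z_{0.05} = 1.645.
Power = Φ(δ − 1.645) + Φ(−δ − 1.645) = Φ(0.765) + Φ(-4.055) = 0.7779 + 0.0000 = 0.7779.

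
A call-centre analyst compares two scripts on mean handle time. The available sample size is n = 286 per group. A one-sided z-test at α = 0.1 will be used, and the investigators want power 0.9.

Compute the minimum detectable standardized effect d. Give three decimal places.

Need Φ(δ − 1.282) = 0.9, so δ = 1.282 + 1.282 = 2.563.
δ = d·√(n/2) ⇒ d = δ/√(n/2) = 2.563/√(286/2) = 0.2143.

d ≈ 0.214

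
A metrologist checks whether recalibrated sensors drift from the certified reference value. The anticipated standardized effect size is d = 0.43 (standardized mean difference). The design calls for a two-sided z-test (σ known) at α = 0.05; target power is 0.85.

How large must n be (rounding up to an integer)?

n = 49

For power 0.85 need Φ(δ − z_{0.025}) = 0.85, so δ = z_{0.025} + z_{0.15} = 1.960 + 1.036 = 2.996.
(The Φ(−δ − z_{α/2}) term is vanishingly small for δ > 0 and is dropped in the standard sample-size formula.)
δ = d·√n ⇒ n = (δ/d)² = (2.996 / 0.43)² = 48.56.
Rounding up, n = 49.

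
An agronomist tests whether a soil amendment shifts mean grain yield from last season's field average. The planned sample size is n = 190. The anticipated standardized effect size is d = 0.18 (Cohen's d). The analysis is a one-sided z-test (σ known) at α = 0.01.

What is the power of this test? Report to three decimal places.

Noncentrality parameter: δ = d·√n = 0.18 × √190 = 2.4811
Critical value for a one-sided test at α = 0.01: z_α = 2.326.
Power = Φ(δ − 2.326) = Φ(0.155) = 0.5615.

Power ≈ 0.562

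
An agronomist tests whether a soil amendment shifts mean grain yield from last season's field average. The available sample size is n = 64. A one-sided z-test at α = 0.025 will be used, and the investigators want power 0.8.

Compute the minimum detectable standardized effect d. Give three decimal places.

Need Φ(δ − 1.960) = 0.8, so δ = 1.960 + 0.842 = 2.802.
δ = d·√n ⇒ d = δ/√n = 2.802/√64 = 0.3502.

d ≈ 0.350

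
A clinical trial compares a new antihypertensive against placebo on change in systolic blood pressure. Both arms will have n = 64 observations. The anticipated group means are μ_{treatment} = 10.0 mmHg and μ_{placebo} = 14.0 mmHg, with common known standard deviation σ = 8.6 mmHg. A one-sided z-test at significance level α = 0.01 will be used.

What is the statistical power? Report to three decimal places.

Standardized effect: d = |μ_{treatment} − μ_{placebo}| / σ = |10.0 − 14.0| / 8.6 = 0.4651
Noncentrality parameter: δ = d·√(n/2) = 0.4651 × √(64/2) = 2.6311
One-sided α = 0.01 → critical value z_{0.01} = 2.326.
Power = Φ(δ − 2.326) = Φ(0.305) = 0.6197.

Power ≈ 0.620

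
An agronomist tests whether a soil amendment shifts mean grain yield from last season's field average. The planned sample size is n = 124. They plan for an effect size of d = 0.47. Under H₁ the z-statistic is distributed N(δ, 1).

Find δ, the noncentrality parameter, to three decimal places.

δ ≈ 5.234

δ = d·√n = 0.47 × √124 = 5.2337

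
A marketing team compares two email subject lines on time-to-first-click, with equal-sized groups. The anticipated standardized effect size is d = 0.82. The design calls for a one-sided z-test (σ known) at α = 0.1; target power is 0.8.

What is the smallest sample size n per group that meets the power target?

Set Φ(δ − 1.282) = 0.8; then δ − 1.282 = Φ⁻¹(0.8) = 0.842, giving δ = 2.123.
δ = d·√(n/2) ⇒ n = 2(δ/d)² = 2 × (2.123 / 0.82)² = 13.41.
Round up to the next whole unit.

n = 14 per group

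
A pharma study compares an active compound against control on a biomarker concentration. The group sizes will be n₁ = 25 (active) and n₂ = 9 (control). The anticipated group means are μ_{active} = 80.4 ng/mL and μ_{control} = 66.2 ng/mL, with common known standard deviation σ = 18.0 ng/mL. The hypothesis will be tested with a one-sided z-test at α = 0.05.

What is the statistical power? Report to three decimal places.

Standardized effect: d = |μ_{active} − μ_{control}| / σ = |80.4 − 66.2| / 18.0 = 0.7889
Noncentrality parameter: δ = d / √(1/n₁ + 1/n₂) = 0.7889 / √(1/25 + 1/9) = 2.0294
One-sided α = 0.05 → critical value z_{0.05} = 1.645.
Power = Φ(δ − 1.645) = Φ(0.385) = 0.6497.

Power ≈ 0.650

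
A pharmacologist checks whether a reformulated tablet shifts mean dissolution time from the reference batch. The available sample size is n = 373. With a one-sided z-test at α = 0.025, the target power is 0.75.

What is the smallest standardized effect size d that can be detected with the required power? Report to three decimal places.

Need Φ(δ − 1.960) = 0.75, so δ = 1.960 + 0.674 = 2.634.
δ = d·√n ⇒ d = δ/√n = 2.634/√373 = 0.1364.

d ≈ 0.136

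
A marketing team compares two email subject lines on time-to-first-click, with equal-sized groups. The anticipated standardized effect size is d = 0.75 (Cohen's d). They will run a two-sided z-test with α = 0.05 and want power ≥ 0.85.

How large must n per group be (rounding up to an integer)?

n = 32 per group

For power 0.85 need Φ(δ − z_{0.025}) = 0.85, so δ = z_{0.025} + z_{0.15} = 1.960 + 1.036 = 2.996.
(Ignoring the negligible lower-tail rejection probability gives the usual closed-form inversion.)
δ = d·√(n/2) ⇒ n = 2(δ/d)² = 2 × (2.996 / 0.75)² = 31.92.
Rounding up, n = 32 per group.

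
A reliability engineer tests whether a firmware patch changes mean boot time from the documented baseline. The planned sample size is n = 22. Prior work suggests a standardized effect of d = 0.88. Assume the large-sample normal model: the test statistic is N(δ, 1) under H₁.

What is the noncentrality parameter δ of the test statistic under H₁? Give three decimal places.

δ ≈ 4.128

δ = d·√n = 0.88 × √22 = 4.1276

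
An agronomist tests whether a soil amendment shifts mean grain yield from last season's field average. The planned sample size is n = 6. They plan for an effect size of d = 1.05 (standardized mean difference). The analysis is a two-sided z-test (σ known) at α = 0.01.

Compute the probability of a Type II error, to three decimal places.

β ≈ 0.502

Noncentrality parameter: δ = d·√n = 1.05 × √6 = 2.5720
Critical value for a two-sided test at α = 0.01: z_{α/2} = 2.576.
Power = Φ(δ − 2.576) + Φ(−δ − 2.576) = Φ(-0.004) + Φ(-5.148) = 0.4985 + 0.0000 = 0.4985.
Type II error: β = 1 − power = 1 − 0.4985 = 0.5015.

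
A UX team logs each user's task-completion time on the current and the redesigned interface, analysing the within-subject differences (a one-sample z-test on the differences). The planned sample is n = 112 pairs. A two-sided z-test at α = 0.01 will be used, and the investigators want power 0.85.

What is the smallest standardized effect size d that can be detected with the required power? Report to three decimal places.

d ≈ 0.341

Need Φ(δ − 2.576) = 0.85, so δ = 2.576 + 1.036 = 3.612.
(Lower-tail contribution to power is negligible for δ > 0.)
δ = d·√n ⇒ d = δ/√n = 3.612/√112 = 0.3413.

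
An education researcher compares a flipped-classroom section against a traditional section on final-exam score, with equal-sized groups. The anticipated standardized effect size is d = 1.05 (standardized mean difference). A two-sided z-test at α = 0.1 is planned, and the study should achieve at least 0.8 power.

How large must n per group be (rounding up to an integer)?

n = 12 per group

Set Φ(δ − 1.645) = 0.8; then δ − 1.645 = Φ⁻¹(0.8) = 0.842, giving δ = 2.486.
(Ignoring the negligible lower-tail rejection probability gives the usual closed-form inversion.)
δ = d·√(n/2) ⇒ n = 2(δ/d)² = 2 × (2.486 / 1.05)² = 11.22.
Rounding up, n = 12 per group.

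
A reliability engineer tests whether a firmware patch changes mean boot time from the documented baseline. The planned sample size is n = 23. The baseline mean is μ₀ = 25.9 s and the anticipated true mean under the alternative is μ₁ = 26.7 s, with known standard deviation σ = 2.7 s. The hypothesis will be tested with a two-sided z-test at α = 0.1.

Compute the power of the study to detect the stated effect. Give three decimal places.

Power ≈ 0.413

Standardized effect: d = |μ₁ − μ₀| / σ = |26.7 − 25.9| / 2.7 = 0.2963
Noncentrality parameter: λ = d·√n = 0.2963 × √23 = 1.4210
Critical value for a two-sided test at α = 0.1: z_{α/2} = 1.645.
Power = Φ(λ − 1.645) + Φ(−λ − 1.645) = Φ(-0.224) + Φ(-3.066) = 0.4114 + 0.0011 = 0.4125.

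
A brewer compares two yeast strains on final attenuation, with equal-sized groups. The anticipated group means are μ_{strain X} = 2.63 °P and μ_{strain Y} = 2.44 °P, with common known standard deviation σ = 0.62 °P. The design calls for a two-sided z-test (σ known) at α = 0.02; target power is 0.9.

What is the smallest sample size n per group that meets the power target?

n = 278 per group

Standardized effect: d = |μ_{strain X} − μ_{strain Y}| / σ = |2.63 − 2.44| / 0.62 = 0.3065
Set Φ(δ − 2.326) = 0.9; then δ − 2.326 = Φ⁻¹(0.9) = 1.282, giving δ = 3.608.
(For δ > 0 the lower-tail rejection region contributes negligibly to power, so the one-term inversion is standard.)
δ = d·√(n/2) ⇒ n = 2(δ/d)² = 2 × (3.608 / 0.3065)² = 277.21.
Rounding up, n = 278 per group.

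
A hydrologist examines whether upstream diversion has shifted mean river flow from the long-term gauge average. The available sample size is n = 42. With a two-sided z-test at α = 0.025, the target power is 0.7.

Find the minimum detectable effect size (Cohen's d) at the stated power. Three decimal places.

d ≈ 0.427

Required noncentrality: δ = z_{0.0125} + z_{0.30} = 2.241 + 0.524 = 2.766.
(Lower-tail contribution to power is negligible for δ > 0.)
δ = d·√n ⇒ d = δ/√n = 2.766/√42 = 0.4268.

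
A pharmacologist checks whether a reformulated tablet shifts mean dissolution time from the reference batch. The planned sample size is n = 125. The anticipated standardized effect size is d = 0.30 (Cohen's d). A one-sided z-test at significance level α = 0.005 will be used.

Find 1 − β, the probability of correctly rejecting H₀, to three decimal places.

Power ≈ 0.782

Noncentrality parameter: δ = d·√n = 0.30 × √125 = 3.3541
One-sided α = 0.005 → critical value z_{0.005} = 2.576.
Power = Φ(δ − 2.576) = Φ(0.778) = 0.7818.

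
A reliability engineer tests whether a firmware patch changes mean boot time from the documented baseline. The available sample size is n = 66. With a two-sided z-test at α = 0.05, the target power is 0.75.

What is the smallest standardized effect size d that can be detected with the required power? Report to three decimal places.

Required noncentrality: δ = z_{0.025} + z_{0.25} = 1.960 + 0.674 = 2.634.
(Lower-tail contribution to power is negligible for δ > 0.)
δ = d·√n ⇒ d = δ/√n = 2.634/√66 = 0.3243.

d ≈ 0.324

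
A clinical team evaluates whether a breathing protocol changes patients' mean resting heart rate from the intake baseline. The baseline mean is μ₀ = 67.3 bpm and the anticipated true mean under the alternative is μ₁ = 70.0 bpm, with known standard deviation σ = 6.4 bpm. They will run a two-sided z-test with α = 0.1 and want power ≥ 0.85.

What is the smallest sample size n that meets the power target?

n = 41

Standardized effect: d = |μ₁ − μ₀| / σ = |70.0 − 67.3| / 6.4 = 0.4219
Set Φ(δ − 1.645) = 0.85; then δ − 1.645 = Φ⁻¹(0.85) = 1.036, giving δ = 2.681.
(Ignoring the negligible lower-tail rejection probability gives the usual closed-form inversion.)
δ = d·√n ⇒ n = (δ/d)² = (2.681 / 0.4219)² = 40.39.
Rounding up, n = 41.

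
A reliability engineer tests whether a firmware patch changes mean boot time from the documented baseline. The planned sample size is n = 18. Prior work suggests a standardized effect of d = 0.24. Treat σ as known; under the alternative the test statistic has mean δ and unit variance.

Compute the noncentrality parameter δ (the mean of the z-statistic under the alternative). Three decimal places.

The noncentrality parameter scales effect size by the design's sample-size factor: δ = d·√n = 0.24 × √18 = 1.0182

δ ≈ 1.018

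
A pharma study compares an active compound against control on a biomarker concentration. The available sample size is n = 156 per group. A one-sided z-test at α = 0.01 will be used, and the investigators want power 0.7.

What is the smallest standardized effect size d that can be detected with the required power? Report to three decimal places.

Required noncentrality: δ = z_{0.01} + z_{0.30} = 2.326 + 0.524 = 2.851.
δ = d·√(n/2) ⇒ d = δ/√(n/2) = 2.851/√(156/2) = 0.3228.

d ≈ 0.323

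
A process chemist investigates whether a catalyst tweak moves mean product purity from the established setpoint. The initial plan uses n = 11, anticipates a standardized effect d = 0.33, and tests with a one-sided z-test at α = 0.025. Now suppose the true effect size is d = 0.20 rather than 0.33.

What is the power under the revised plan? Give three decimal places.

With d = 0.20: δ = d·√n = 0.20 × √11 = 0.6633. Critical value z_{0.025} = 1.960.
Revised power = P(Z > 1.960 − δ) = Φ(-1.297) = 0.0974.

Power ≈ 0.097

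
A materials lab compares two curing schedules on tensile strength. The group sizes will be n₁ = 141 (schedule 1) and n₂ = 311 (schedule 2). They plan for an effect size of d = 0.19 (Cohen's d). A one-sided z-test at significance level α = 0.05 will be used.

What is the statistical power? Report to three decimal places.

Power ≈ 0.590

Noncentrality parameter: λ = d / √(1/n₁ + 1/n₂) = 0.19 / √(1/141 + 1/311) = 1.8714
One-sided α = 0.05 → critical value z_{0.05} = 1.645.
Power = Φ(λ − 1.645) = Φ(0.227) = 0.5896.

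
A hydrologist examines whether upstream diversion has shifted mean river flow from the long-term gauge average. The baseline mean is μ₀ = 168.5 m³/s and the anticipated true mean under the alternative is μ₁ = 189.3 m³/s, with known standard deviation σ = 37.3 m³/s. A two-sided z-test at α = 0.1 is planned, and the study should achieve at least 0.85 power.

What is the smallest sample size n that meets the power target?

Standardized effect: d = |μ₁ − μ₀| / σ = |189.3 − 168.5| / 37.3 = 0.5576
For power 0.85 need Φ(δ − z_{0.05}) = 0.85, so δ = z_{0.05} + z_{0.15} = 1.645 + 1.036 = 2.681.
(For δ > 0 the lower-tail rejection region contributes negligibly to power, so the one-term inversion is standard.)
δ = d·√n ⇒ n = (δ/d)² = (2.681 / 0.5576)² = 23.12.
Rounding up, n = 24.

n = 24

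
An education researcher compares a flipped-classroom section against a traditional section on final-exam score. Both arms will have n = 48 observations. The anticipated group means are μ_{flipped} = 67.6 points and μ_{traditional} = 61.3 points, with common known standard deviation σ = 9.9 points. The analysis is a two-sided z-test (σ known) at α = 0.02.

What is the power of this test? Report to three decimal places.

Standardized effect: d = |μ_{flipped} − μ_{traditional}| / σ = |67.6 − 61.3| / 9.9 = 0.6364
Noncentrality parameter: δ = d·√(n/2) = 0.6364 × √(48/2) = 3.1175
Critical value for a two-sided test at α = 0.02: z_{α/2} = 2.326.
Power = Φ(δ − 2.326) + Φ(−δ − 2.326) = Φ(0.791) + Φ(-5.444) = 0.7856 + 0.0000 = 0.7856.

Power ≈ 0.786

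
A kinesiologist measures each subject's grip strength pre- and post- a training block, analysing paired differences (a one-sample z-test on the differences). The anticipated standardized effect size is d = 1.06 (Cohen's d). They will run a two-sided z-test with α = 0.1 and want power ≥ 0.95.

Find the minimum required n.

For power 0.95 need Φ(δ − z_{0.05}) = 0.95, so δ = z_{0.05} + z_{0.05} = 1.645 + 1.645 = 3.290.
(The Φ(−δ − z_{α/2}) term is vanishingly small for δ > 0 and is dropped in the standard sample-size formula.)
δ = d·√n ⇒ n = (δ/d)² = (3.290 / 1.06)² = 9.63.
Rounding up, n = 10.

n = 10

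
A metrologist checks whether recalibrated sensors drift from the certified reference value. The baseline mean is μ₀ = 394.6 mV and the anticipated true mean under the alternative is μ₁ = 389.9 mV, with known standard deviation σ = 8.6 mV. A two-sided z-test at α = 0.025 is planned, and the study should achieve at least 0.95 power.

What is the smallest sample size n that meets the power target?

n = 51

Standardized effect: d = |μ₁ − μ₀| / σ = |389.9 − 394.6| / 8.6 = 0.5465
Set Φ(δ − 2.241) = 0.95; then δ − 2.241 = Φ⁻¹(0.95) = 1.645, giving δ = 3.886.
(For δ > 0 the lower-tail rejection region contributes negligibly to power, so the one-term inversion is standard.)
δ = d·√n ⇒ n = (δ/d)² = (3.886 / 0.5465)² = 50.57.
Round up to the next whole unit.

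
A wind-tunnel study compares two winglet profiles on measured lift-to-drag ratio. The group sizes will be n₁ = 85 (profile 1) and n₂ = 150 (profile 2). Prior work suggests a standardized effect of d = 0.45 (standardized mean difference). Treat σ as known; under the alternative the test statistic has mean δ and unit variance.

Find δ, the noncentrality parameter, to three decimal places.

The noncentrality parameter scales effect size by the design's sample-size factor: δ = d / √(1/n₁ + 1/n₂) = 0.45 / √(1/85 + 1/150) = 3.3146

δ ≈ 3.315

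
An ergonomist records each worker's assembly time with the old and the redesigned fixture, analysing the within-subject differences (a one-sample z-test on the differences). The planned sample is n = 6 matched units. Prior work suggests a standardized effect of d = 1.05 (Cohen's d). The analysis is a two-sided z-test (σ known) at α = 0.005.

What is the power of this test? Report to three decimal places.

Noncentrality parameter: δ = d·√n = 1.05 × √6 = 2.5720
Critical value for a two-sided test at α = 0.005: z_{α/2} = 2.807.
Power = Φ(δ − 2.807) + Φ(−δ − 2.807) = Φ(-0.235) + Φ(-5.379) = 0.4071 + 0.0000 = 0.4071.

Power ≈ 0.407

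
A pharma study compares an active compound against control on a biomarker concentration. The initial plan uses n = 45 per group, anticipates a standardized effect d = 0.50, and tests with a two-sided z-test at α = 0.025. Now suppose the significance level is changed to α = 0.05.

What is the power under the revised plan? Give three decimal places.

Power ≈ 0.660

δ = d·√(n/2) = 0.50 × √(45/2) = 2.3717 (unchanged). New critical value: z_{0.025} = 1.960.
Revised power = Φ(δ − 1.960) + Φ(−δ − 1.960) = Φ(0.412) + Φ(-4.332) = 0.6597 + 0.0000 = 0.6597.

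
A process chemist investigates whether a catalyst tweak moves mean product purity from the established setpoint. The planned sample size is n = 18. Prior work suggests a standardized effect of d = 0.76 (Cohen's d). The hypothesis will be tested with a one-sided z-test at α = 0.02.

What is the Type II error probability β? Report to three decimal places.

Noncentrality parameter: δ = d·√n = 0.76 × √18 = 3.2244
One-sided α = 0.02 → critical value z_{0.02} = 2.054.
Power = P(Z > 2.054 − δ) = Φ(1.171) = 0.8791.
Type II error: β = 1 − power = 1 − 0.8791 = 0.1209.

β ≈ 0.121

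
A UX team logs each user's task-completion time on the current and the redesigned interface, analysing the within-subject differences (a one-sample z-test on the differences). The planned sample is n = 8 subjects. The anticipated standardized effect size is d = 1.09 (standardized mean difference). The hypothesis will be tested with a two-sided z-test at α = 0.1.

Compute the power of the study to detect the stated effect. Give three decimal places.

Noncentrality parameter: δ = d·√n = 1.09 × √8 = 3.0830
Critical value for a two-sided test at α = 0.1: z_{α/2} = 1.645.
Power = Φ(δ − 1.645) + Φ(−δ − 1.645) = Φ(1.438) + Φ(-4.728) = 0.9248 + 0.0000 = 0.9248.

Power ≈ 0.925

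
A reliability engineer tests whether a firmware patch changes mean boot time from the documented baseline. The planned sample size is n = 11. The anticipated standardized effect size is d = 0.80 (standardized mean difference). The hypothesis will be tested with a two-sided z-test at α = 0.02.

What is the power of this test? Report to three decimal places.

Power ≈ 0.628

Noncentrality parameter: λ = d·√n = 0.80 × √11 = 2.6533
Critical value for a two-sided test at α = 0.02: z_{α/2} = 2.326.
Power = Φ(λ − 2.326) + Φ(−λ − 2.326) = Φ(0.327) + Φ(-4.980) = 0.6281 + 0.0000 = 0.6281.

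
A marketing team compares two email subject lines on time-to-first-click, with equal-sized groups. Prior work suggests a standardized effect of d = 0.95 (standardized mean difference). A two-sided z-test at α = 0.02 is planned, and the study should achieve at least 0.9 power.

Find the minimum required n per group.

For power 0.9 need Φ(δ − z_{0.01}) = 0.9, so δ = z_{0.01} + z_{0.10} = 2.326 + 1.282 = 3.608.
(Ignoring the negligible lower-tail rejection probability gives the usual closed-form inversion.)
δ = d·√(n/2) ⇒ n = 2(δ/d)² = 2 × (3.608 / 0.95)² = 28.85.
Rounding up, n = 29 per group.

n = 29 per group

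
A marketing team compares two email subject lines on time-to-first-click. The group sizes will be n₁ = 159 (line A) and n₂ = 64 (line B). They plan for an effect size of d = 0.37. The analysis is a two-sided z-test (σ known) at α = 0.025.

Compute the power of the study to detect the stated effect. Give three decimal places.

Noncentrality parameter: δ = d / √(1/n₁ + 1/n₂) = 0.37 / √(1/159 + 1/64) = 2.4994
Two-sided α = 0.025 → critical value z_{0.0125} = 2.241.
Power = Φ(δ − 2.241) + Φ(−δ − 2.241) = Φ(0.258) + Φ(-4.741) = 0.6018 + 0.0000 = 0.6018.

Power ≈ 0.602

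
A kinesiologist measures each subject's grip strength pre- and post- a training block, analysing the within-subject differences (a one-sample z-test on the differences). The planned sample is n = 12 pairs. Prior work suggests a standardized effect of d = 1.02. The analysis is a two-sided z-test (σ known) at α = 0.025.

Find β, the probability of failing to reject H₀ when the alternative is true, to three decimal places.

β ≈ 0.098

Noncentrality parameter: δ = d·√n = 1.02 × √12 = 3.5334
Two-sided α = 0.025 → critical value z_{0.0125} = 2.241.
Power = Φ(δ − 2.241) + Φ(−δ − 2.241) = Φ(1.292) + Φ(-5.775) = 0.9018 + 0.0000 = 0.9018.
Type II error: β = 1 − power = 1 − 0.9018 = 0.0982.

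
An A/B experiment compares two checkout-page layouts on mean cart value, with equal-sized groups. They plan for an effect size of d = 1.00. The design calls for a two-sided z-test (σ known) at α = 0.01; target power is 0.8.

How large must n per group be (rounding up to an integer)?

For power 0.8 need Φ(δ − z_{0.005}) = 0.8, so δ = z_{0.005} + z_{0.20} = 2.576 + 0.842 = 3.417.
(Ignoring the negligible lower-tail rejection probability gives the usual closed-form inversion.)
δ = d·√(n/2) ⇒ n = 2(δ/d)² = 2 × (3.417 / 1.00)² = 23.36.
Rounding up, n = 24 per group.

n = 24 per group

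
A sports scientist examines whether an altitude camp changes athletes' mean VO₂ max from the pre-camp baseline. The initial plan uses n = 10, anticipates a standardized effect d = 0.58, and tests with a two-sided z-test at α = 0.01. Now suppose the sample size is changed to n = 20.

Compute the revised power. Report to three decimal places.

Power ≈ 0.507

With n = 20: δ = d·√n = 0.58 × √20 = 2.5938. Critical value z_{0.005} = 2.576.
Revised power = Φ(δ − 2.576) + Φ(−δ − 2.576) = Φ(0.018) + Φ(-5.170) = 0.5072 + 0.0000 = 0.5072.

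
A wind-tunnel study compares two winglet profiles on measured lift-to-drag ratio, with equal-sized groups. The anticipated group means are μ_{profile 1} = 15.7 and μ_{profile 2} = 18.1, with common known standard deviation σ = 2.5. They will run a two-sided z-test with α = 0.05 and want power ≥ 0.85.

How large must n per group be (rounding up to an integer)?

n = 20 per group

Standardized effect: d = |μ_{profile 1} − μ_{profile 2}| / σ = |15.7 − 18.1| / 2.5 = 0.9600
For power 0.85 need Φ(δ − z_{0.025}) = 0.85, so δ = z_{0.025} + z_{0.15} = 1.960 + 1.036 = 2.996.
(For δ > 0 the lower-tail rejection region contributes negligibly to power, so the one-term inversion is standard.)
δ = d·√(n/2) ⇒ n = 2(δ/d)² = 2 × (2.996 / 0.9600)² = 19.48.
Round up to the next whole unit.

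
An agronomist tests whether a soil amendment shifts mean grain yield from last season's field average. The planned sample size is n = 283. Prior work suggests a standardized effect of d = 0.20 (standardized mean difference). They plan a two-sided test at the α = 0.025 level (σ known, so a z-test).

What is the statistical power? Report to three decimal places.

Power ≈ 0.869

Noncentrality parameter: δ = d·√n = 0.20 × √283 = 3.3645
Critical value for a two-sided test at α = 0.025: z_{α/2} = 2.241.
Power = Φ(δ − 2.241) + Φ(−δ − 2.241) = Φ(1.123) + Φ(-5.606) = 0.8693 + 0.0000 = 0.8693.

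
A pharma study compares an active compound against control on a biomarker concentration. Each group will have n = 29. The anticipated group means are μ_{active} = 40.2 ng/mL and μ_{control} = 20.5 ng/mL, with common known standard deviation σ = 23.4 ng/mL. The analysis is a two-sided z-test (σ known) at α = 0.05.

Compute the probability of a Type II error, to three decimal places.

Standardized effect: d = |μ_{active} − μ_{control}| / σ = |40.2 − 20.5| / 23.4 = 0.8419
Noncentrality parameter: λ = d·√(n/2) = 0.8419 × √(29/2) = 3.2058
Two-sided α = 0.05 → critical value z_{0.025} = 1.960.
Power = Φ(λ − 1.960) + Φ(−λ − 1.960) = Φ(1.246) + Φ(-5.166) = 0.8936 + 0.0000 = 0.8936.
Type II error: β = 1 − power = 1 − 0.8936 = 0.1064.

β ≈ 0.106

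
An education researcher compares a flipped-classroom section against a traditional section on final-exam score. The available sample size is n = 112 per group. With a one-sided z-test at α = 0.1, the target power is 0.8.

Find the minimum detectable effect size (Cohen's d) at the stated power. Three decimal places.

Required noncentrality: δ = z_{0.1} + z_{0.20} = 1.282 + 0.842 = 2.123.
δ = d·√(n/2) ⇒ d = δ/√(n/2) = 2.123/√(112/2) = 0.2837.

d ≈ 0.284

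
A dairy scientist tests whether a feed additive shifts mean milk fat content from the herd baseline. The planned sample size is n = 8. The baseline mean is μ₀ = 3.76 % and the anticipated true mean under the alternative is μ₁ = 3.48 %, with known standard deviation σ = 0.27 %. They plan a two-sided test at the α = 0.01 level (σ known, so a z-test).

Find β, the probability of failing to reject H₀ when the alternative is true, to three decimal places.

β ≈ 0.360

Standardized effect: d = |μ₁ − μ₀| / σ = |3.48 − 3.76| / 0.27 = 1.0370
Noncentrality parameter: δ = d·√n = 1.0370 × √8 = 2.9332
Critical value for a two-sided test at α = 0.01: z_{α/2} = 2.576.
Power = Φ(δ − 2.576) + Φ(−δ − 2.576) = Φ(0.357) + Φ(-5.509) = 0.6396 + 0.0000 = 0.6396.
Type II error: β = 1 − power = 1 − 0.6396 = 0.3604.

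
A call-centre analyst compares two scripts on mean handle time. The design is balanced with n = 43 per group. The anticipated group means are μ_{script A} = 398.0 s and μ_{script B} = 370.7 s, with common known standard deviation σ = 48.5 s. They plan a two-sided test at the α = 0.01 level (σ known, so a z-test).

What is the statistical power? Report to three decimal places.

Standardized effect: d = |μ_{script A} − μ_{script B}| / σ = |398.0 − 370.7| / 48.5 = 0.5629
Noncentrality parameter: δ = d·√(n/2) = 0.5629 × √(43/2) = 2.6100
Critical value for a two-sided test at α = 0.01: z_{α/2} = 2.576.
Power = Φ(δ − 2.576) + Φ(−δ − 2.576) = Φ(0.034) + Φ(-5.186) = 0.5136 + 0.0000 = 0.5136.

Power ≈ 0.514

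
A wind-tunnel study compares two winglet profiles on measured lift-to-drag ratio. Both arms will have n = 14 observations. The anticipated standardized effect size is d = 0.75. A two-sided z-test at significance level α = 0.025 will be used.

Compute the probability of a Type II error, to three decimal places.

β ≈ 0.601

Noncentrality parameter: δ = d·√(n/2) = 0.75 × √(14/2) = 1.9843
Two-sided α = 0.025 → critical value z_{0.0125} = 2.241.
Power = Φ(δ − 2.241) + Φ(−δ − 2.241) = Φ(-0.257) + Φ(-4.226) = 0.3986 + 0.0000 = 0.3986.
Type II error: β = 1 − power = 1 − 0.3986 = 0.6014.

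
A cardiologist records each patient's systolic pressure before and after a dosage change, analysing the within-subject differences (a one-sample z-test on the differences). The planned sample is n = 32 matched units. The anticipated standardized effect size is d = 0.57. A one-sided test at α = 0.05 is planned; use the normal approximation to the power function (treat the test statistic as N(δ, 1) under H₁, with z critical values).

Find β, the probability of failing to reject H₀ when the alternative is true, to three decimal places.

Noncentrality parameter: δ = d·√n = 0.57 × √32 = 3.2244
Critical value for a one-sided test at α = 0.05: z_α = 1.645.
Power = Φ(δ − 1.645) = Φ(1.580) = 0.9429.
Type II error: β = 1 − power = 1 − 0.9429 = 0.0571.

β ≈ 0.057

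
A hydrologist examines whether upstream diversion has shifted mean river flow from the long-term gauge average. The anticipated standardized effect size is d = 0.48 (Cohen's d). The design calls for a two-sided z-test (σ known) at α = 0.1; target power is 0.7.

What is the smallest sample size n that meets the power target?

n = 21

Set Φ(δ − 1.645) = 0.7; then δ − 1.645 = Φ⁻¹(0.7) = 0.524, giving δ = 2.169.
(For δ > 0 the lower-tail rejection region contributes negligibly to power, so the one-term inversion is standard.)
δ = d·√n ⇒ n = (δ/d)² = (2.169 / 0.48)² = 20.42.
Round up to the next whole unit.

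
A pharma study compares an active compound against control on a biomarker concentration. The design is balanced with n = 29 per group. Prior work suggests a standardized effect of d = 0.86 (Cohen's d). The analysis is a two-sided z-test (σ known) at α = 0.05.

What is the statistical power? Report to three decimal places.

Power ≈ 0.906

Noncentrality parameter: δ = d·√(n/2) = 0.86 × √(29/2) = 3.2748
Critical value for a two-sided test at α = 0.05: z_{α/2} = 1.960.
Power = Φ(δ − 1.960) + Φ(−δ − 1.960) = Φ(1.315) + Φ(-5.235) = 0.9057 + 0.0000 = 0.9057.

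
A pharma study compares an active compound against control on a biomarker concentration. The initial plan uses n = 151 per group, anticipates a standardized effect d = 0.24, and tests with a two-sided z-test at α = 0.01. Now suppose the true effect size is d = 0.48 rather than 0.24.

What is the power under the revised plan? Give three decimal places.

With d = 0.48: δ = d·√(n/2) = 0.48 × √(151/2) = 4.1708. Critical value z_{0.005} = 2.576.
Revised power = Φ(δ − 2.576) + Φ(−δ − 2.576) = Φ(1.595) + Φ(-6.747) = 0.9446 + 0.0000 = 0.9446.

Power ≈ 0.945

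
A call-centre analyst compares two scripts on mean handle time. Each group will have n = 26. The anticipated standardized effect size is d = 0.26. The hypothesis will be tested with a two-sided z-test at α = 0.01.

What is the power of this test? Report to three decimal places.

Power ≈ 0.051

Noncentrality parameter: δ = d·√(n/2) = 0.26 × √(26/2) = 0.9374
Critical value for a two-sided test at α = 0.01: z_{α/2} = 2.576.
Power = Φ(δ − 2.576) + Φ(−δ − 2.576) = Φ(-1.638) + Φ(-3.513) = 0.0507 + 0.0002 = 0.0509.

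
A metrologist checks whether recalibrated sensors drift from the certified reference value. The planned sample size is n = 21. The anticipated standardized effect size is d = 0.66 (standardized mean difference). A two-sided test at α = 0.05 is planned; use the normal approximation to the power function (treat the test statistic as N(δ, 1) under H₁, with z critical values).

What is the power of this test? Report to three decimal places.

Noncentrality parameter: δ = d·√n = 0.66 × √21 = 3.0245
Two-sided α = 0.05 → critical value z_{0.025} = 1.960.
Power = Φ(δ − 1.960) + Φ(−δ − 1.960) = Φ(1.065) + Φ(-4.984) = 0.8565 + 0.0000 = 0.8565.

Power ≈ 0.856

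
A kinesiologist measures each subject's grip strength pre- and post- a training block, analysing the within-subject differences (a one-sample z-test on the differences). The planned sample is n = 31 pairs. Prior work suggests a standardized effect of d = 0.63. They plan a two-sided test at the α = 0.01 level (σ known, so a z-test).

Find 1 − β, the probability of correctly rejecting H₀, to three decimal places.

Noncentrality parameter: δ = d·√n = 0.63 × √31 = 3.5077
Critical value for a two-sided test at α = 0.01: z_{α/2} = 2.576.
Power = Φ(δ − 2.576) + Φ(−δ − 2.576) = Φ(0.932) + Φ(-6.084) = 0.8243 + 0.0000 = 0.8243.

Power ≈ 0.824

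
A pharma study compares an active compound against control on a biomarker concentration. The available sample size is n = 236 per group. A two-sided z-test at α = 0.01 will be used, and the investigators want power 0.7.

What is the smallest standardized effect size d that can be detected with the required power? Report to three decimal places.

d ≈ 0.285

Need Φ(δ − 2.576) = 0.7, so δ = 2.576 + 0.524 = 3.100.
(Lower-tail contribution to power is negligible for δ > 0.)
δ = d·√(n/2) ⇒ d = δ/√(n/2) = 3.100/√(236/2) = 0.2854.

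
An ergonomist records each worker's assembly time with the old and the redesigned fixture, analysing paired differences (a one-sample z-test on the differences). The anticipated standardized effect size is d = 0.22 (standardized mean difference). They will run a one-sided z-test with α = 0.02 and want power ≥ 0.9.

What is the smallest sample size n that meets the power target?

Set Φ(δ − 2.054) = 0.9; then δ − 2.054 = Φ⁻¹(0.9) = 1.282, giving δ = 3.335.
δ = d·√n ⇒ n = (δ/d)² = (3.335 / 0.22)² = 229.84.
Round up to the next whole unit.

n = 230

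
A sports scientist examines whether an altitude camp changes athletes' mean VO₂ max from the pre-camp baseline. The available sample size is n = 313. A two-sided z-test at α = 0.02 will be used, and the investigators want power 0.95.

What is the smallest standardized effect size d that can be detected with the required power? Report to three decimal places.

d ≈ 0.224

Required noncentrality: δ = z_{0.01} + z_{0.05} = 2.326 + 1.645 = 3.971.
(Lower-tail contribution to power is negligible for δ > 0.)
δ = d·√n ⇒ d = δ/√n = 3.971/√313 = 0.2245.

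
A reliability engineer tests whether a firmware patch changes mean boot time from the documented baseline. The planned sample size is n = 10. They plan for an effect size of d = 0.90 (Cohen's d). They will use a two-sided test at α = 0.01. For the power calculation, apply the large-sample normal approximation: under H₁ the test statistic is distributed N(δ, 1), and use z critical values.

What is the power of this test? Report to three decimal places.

Noncentrality parameter: δ = d·√n = 0.90 × √10 = 2.8460
Two-sided α = 0.01 → critical value z_{0.005} = 2.576.
Power = Φ(δ − 2.576) + Φ(−δ − 2.576) = Φ(0.270) + Φ(-5.422) = 0.6065 + 0.0000 = 0.6065.

Power ≈ 0.607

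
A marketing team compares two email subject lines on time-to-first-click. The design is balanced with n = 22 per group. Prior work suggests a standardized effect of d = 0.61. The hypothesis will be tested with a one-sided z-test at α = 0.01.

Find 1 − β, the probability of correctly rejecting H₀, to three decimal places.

Noncentrality parameter: δ = d·√(n/2) = 0.61 × √(22/2) = 2.0231
Critical value for a one-sided test at α = 0.01: z_α = 2.326.
Power = P(Z > 2.326 − δ) = Φ(-0.303) = 0.3809.

Power ≈ 0.381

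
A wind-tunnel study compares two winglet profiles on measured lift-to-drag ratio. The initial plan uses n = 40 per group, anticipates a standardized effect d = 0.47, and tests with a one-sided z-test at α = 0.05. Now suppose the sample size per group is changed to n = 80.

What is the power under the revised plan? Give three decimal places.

Power ≈ 0.908

With n = 80 per group: δ = d·√(n/2) = 0.47 × √(80/2) = 2.9725. Critical value z_{0.05} = 1.645.
Revised power = P(Z > 1.645 − δ) = Φ(1.328) = 0.9079.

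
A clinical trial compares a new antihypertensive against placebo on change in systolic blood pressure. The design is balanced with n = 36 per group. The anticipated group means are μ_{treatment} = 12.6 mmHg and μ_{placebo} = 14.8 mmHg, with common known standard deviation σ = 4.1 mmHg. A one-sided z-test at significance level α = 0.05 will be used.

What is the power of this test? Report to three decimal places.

Power ≈ 0.736

Standardized effect: d = |μ_{treatment} − μ_{placebo}| / σ = |12.6 − 14.8| / 4.1 = 0.5366
Noncentrality parameter: δ = d·√(n/2) = 0.5366 × √(36/2) = 2.2765
Critical value for a one-sided test at α = 0.05: z_α = 1.645.
Power = Φ(δ − 1.645) = Φ(0.632) = 0.7362.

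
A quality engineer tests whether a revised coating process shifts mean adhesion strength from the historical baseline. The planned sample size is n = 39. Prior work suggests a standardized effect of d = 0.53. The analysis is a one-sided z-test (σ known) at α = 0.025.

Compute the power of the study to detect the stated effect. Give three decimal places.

Power ≈ 0.911

Noncentrality parameter: δ = d·√n = 0.53 × √39 = 3.3098
One-sided α = 0.025 → critical value z_{0.025} = 1.960.
Power = P(Z > 1.960 − δ) = Φ(1.350) = 0.9115.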